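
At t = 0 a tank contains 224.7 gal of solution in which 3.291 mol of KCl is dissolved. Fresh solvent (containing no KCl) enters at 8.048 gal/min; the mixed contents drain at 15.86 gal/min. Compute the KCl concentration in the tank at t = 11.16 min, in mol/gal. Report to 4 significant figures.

0.008832 mol/gal

Let m(t) be the amount of KCl. Volume: V(t) = V₀ + (Q_in − Q_out) t = 224.7 − 7.81200 t; V(11.16) = 137.518 gal.
Solute balance: dm/dt = 0 − Q_out C = −Q_out m/V(t).
Separate: dm/m = −Q_out dt/V(t) ⇒ ln(m/m₀) = −(Q_out/(Q_in−Q_out)) ln(V/V₀).
m = m₀ (V₀/V)^(Q_out/(Q_in−Q_out)) = 3.291 × (224.7/137.518)^(-2.03021) = 1.21450 mol.
C = m/V = 1.21450/137.518 = 0.00883160 mol/gal.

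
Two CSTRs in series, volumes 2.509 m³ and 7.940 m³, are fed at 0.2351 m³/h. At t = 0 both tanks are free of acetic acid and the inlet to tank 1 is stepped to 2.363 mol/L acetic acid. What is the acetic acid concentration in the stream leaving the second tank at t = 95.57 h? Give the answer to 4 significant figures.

Species balance on tank i: dCᵢ/dt = (Cᵢ₋₁ − Cᵢ)/τᵢ with τᵢ = Vᵢ/Q.
τ₁ = 2.509/0.2351 = 10.6721 h; τ₂ = 7.940/0.2351 = 33.7729 h.
Solving the cascade with C₁(0)=C₂(0)=0 gives C₂(t) = C_in[1 − (τ₁ e^(−t/τ₁) − τ₂ e^(−t/τ₂))/(τ₁ − τ₂)].
At t = 95.57: e^(−t/τ₁) = 0.000129069, e^(−t/τ₂) = 0.0590254.
C₂ = 2.363·[1 − (10.6721·0.000129069 − 33.7729·0.0590254)/(-23.1008)] = 2.363·0.913766 = 2.15923 mol/L.

2.159 mol/L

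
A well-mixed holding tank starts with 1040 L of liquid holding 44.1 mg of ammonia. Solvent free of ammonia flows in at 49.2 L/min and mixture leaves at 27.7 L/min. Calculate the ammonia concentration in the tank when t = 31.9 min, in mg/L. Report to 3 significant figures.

0.0133 mg/L

Total volume: dV/dt = Q_in − Q_out = 21.500 L/min, so V(t) = 1040 + 21.500 t and V(31.9) = 1725.9 L.
No ammonia enters, so dm/dt = −Q_out · (m/V).
Separate: dm/m = −Q_out dt/V(t) ⇒ ln(m/m₀) = −(Q_out/(Q_in−Q_out)) ln(V/V₀).
m = m₀ (V₀/V)^(Q_out/(Q_in−Q_out)) = 44.1 × (1040/1725.9)^(1.2884) = 22.963 mg.
C = m/V = 22.963/1725.9 = 0.013306 mg/L.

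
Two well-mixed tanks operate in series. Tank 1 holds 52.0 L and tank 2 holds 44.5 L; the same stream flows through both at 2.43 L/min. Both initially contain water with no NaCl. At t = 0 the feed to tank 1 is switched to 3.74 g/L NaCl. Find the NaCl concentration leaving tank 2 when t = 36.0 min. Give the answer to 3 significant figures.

Each tank obeys Vᵢ dCᵢ/dt = Q(Cᵢ₋₁ − Cᵢ), so τᵢ = Vᵢ/Q.
τ₁ = 52.0/2.43 = 21.399 min; τ₂ = 44.5/2.43 = 18.313 min.
Solving the cascade with C₁(0)=C₂(0)=0 gives C₂(t) = C_in[1 − (τ₁ e^(−t/τ₁) − τ₂ e^(−t/τ₂))/(τ₁ − τ₂)].
At t = 36.0: e^(−t/τ₁) = 0.18594, e^(−t/τ₂) = 0.14004.
C₂ = 3.74·[1 − (21.399·0.18594 − 18.313·0.14004)/(3.0864)] = 3.74·0.54168 = 2.0259 g/L.

2.03 g/L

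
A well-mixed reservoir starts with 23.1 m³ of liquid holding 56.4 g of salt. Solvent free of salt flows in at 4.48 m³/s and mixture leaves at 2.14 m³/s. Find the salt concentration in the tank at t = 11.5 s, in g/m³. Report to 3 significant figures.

Let m(t) be the amount of salt. Volume: V(t) = V₀ + (Q_in − Q_out) t = 23.1 + 2.3400 t; V(11.5) = 50.010 m³.
No salt enters, so dm/dt = −Q_out · (m/V).
dm/m = −Q_out dt/(V₀ + 2.3400 t); integrating gives ln(m/m₀) = −(Q_out/(Q_in−Q_out)) ln(V/V₀).
m = m₀ (V₀/V)^(Q_out/(Q_in−Q_out)) = 56.4 × (23.1/50.010)^(0.91453) = 27.829 g.
C = m/V = 27.829/50.010 = 0.55648 g/m³.

0.556 g/m³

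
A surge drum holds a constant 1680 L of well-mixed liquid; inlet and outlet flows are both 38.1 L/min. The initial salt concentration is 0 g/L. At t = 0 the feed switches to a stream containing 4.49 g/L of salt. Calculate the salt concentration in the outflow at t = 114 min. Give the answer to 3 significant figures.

Species balance on the tank: V dC/dt = Q(C_in − C).
Rewrite as dC/dt + C/τ = C_in/τ, τ = V/Q = 44.094 min.
C approaches C_in exponentially: C(t) = C_in + (C₀ − C_in) e^(−t/τ).
C(114) = 4.49 + (0 − 4.49)·e^(−114/44.094) = 4.49 + (-4.4900)·0.075369 = 4.1516 g/L.

4.15 g/L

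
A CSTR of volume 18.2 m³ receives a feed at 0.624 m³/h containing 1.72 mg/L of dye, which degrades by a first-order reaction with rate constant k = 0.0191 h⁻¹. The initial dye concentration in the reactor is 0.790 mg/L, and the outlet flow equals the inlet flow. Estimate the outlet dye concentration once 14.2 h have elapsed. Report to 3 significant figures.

0.957 mg/L

V dC/dt = Q(C_in − C) − k V C.
dC/dt = (Q/V) C_in − (Q/V + k) C; effective rate a = Q/V + k = 0.034286 + 0.0191 = 0.053386 h⁻¹.
C_ss = Q C_in/(Q + kV) = 1.1046 mg/L; C(t) = C_ss + (C₀ − C_ss) e^(−a t).
C(14.2) = 1.1046 + (-0.31463)·e^(−0.053386·14.2) = 1.1046 + (-0.31463)·0.46857 = 0.95720 mg/L.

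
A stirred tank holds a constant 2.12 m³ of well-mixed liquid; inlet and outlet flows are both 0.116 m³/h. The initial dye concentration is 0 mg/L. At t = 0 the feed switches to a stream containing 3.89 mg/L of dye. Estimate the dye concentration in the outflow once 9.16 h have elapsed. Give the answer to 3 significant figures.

Transient balance on the dissolved component: V dC/dt = Q(C_in − C).
Time constant τ = V/Q = 2.12/0.116 = 18.276 h.
Integrating: C(t) = C_in + (C₀ − C_in) e^(−t/τ).
C(9.16) = 3.89 + (0 − 3.89)·e^(−9.16/18.276) = 3.89 + (-3.8900)·0.60580 = 1.5334 mg/L.

1.53 mg/L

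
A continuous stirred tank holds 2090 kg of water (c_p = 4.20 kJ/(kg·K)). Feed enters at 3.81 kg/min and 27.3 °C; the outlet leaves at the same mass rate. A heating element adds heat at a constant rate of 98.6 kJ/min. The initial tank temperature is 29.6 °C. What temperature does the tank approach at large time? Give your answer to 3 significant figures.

33.5 °C

Heat balance on the well-mixed liquid: M c_p dT/dt = ṁ c_p (T_in − T) + 98.6.
At steady state dT/dt = 0 ⇒ T_ss = T_in + Q̇/(ṁ c_p) = 27.3 + 98.6/(3.81·4.20) = 33.462 °C.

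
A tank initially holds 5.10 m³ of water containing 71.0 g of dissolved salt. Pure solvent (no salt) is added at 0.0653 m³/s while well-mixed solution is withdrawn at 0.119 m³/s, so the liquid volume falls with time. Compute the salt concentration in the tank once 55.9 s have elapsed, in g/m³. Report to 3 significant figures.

Let m(t) be the amount of salt. Volume: V(t) = V₀ + (Q_in − Q_out) t = 5.10 − 0.053700 t; V(55.9) = 2.0982 m³.
Solute balance: dm/dt = 0 − Q_out C = −Q_out m/V(t).
dm/m = −Q_out dt/(V₀ − 0.053700 t); integrating gives ln(m/m₀) = −(Q_out/(Q_in−Q_out)) ln(V/V₀).
m = m₀ (V₀/V)^(Q_out/(Q_in−Q_out)) = 71.0 × (5.10/2.0982)^(-2.2160) = 9.9192 g.
C = m/V = 9.9192/2.0982 = 4.7275 g/m³.

4.73 g/m³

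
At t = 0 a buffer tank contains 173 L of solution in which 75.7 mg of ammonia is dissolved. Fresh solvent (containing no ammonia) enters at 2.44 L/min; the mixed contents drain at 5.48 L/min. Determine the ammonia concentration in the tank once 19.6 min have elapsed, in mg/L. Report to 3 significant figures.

0.312 mg/L

Total volume: dV/dt = Q_in − Q_out = -3.0400 L/min, so V(t) = 173 − 3.0400 t and V(19.6) = 113.42 L.
Species balance (pure solvent in): dm/dt = −Q_out · m/V(t).
Separate: dm/m = −Q_out dt/V(t) ⇒ ln(m/m₀) = −(Q_out/(Q_in−Q_out)) ln(V/V₀).
m = m₀ (V₀/V)^(Q_out/(Q_in−Q_out)) = 75.7 × (173/113.42)^(-1.8026) = 35.363 mg.
C = m/V = 35.363/113.42 = 0.31180 mg/L.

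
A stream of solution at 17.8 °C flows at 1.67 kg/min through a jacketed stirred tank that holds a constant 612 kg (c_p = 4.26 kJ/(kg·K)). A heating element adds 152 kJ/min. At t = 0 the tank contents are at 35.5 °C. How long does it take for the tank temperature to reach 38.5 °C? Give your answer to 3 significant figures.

625 min

M c_p dT/dt = ṁ c_p (T_in − T) + Q̇.
τ = M/ṁ = 366.47 min; T_ss = T_in + Q̇/(ṁ c_p) = 39.166 °C.
T(t) = T_ss + (T₀ − T_ss) e^(−t/τ). Set T = 38.5:
e^(−t/τ) = (38.5 − 39.166)/(35.5 − 39.166) = 0.18161
t = −366.47 · ln(0.18161) = 625.16 min.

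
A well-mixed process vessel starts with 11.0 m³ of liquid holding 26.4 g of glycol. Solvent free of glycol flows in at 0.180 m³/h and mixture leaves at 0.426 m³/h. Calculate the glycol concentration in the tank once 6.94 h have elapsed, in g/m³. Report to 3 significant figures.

Let m(t) be the amount of glycol. Volume: V(t) = V₀ + (Q_in − Q_out) t = 11.0 − 0.24600 t; V(6.94) = 9.2928 m³.
No glycol enters, so dm/dt = −Q_out · (m/V).
dm/m = −Q_out dt/(V₀ − 0.24600 t); integrating gives ln(m/m₀) = −(Q_out/(Q_in−Q_out)) ln(V/V₀).
m = m₀ (V₀/V)^(Q_out/(Q_in−Q_out)) = 26.4 × (11.0/9.2928)^(-1.7317) = 19.713 g.
C = m/V = 19.713/9.2928 = 2.1214 g/m³.

2.12 g/m³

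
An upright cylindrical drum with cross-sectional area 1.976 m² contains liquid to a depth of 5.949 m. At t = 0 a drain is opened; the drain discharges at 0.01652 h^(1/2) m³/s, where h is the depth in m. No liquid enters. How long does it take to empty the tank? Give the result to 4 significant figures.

Volume balance on the tank: A dh/dt = −0.01652 √h.
This is separable: 2 d(√h)/dt = −0.01652/A, so √h = √h₀ − (0.01652/(2A)) t.
Set h = 0: 2√h₀ = (0.01652/A) t_empty ⇒ t_empty = 2A√h₀/0.01652.
t_empty = 2·1.976·√5.949/0.01652 = 3.95200·2.43906/0.01652 = 583.484 s.

583.5 s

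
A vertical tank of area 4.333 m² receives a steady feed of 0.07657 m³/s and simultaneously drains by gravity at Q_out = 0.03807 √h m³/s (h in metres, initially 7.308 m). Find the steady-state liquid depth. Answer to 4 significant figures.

4.045 m

Accumulation of liquid (constant cross-section A): A dh/dt = Q_in − 0.03807 √h. At steady state dh/dt = 0:
Q_in = 0.03807 √h_ss ⇒ √h_ss = 0.07657/0.03807 = 2.01129.
h_ss = 2.01129² = 4.04531 m. (Since h₀ = 7.308 m > h_ss, the level will fall toward this value.)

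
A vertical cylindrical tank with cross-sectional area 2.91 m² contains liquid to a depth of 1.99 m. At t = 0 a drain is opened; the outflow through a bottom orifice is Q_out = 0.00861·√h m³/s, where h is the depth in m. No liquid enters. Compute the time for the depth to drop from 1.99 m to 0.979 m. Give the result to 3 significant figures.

285 s

A dh/dt = −Q_out = −0.00861 √h.
∫ h^(−1/2) dh = −(0.00861/A) ∫ dt, giving 2√h = 2√h₀ − (0.00861/A) t.
t = 2A(√h₀ − √h)/0.00861 = 2·2.91·(√1.99 − √0.979)/0.00861
  = 5.8200 × (1.4107 − 0.98944) / 0.00861 = 284.73 s.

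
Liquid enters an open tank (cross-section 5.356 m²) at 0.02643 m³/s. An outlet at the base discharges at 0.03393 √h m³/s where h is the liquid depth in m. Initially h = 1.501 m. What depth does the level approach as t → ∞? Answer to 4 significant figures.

0.6068 m

A dh/dt = Q_in − 0.03393 √h. Steady state requires inflow = outflow:
Q_in = 0.03393 √h_ss ⇒ √h_ss = 0.02643/0.03393 = 0.778957.
h_ss = 0.778957² = 0.606774 m. (Since h₀ = 1.501 m > h_ss, the level will fall toward this value.)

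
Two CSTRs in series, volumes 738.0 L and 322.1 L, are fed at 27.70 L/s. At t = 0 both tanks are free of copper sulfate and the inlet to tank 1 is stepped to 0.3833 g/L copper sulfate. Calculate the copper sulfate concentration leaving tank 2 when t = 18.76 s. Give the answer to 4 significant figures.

0.1061 g/L

Each tank obeys Vᵢ dCᵢ/dt = Q(Cᵢ₋₁ − Cᵢ), so τᵢ = Vᵢ/Q.
τ₁ = 738.0/27.70 = 26.6426 s; τ₂ = 322.1/27.70 = 11.6282 s.
Tank 1: C₁ = C_in(1 − e^(−t/τ₁)). Tank 2 (τ₁ ≠ τ₂): C₂ = C_in[1 − (τ₁ e^(−t/τ₁) − τ₂ e^(−t/τ₂))/(τ₁ − τ₂)].
At t = 18.76: e^(−t/τ₁) = 0.494536, e^(−t/τ₂) = 0.199224.
C₂ = 0.3833·[1 − (26.6426·0.494536 − 11.6282·0.199224)/(15.0144)] = 0.3833·0.276755 = 0.106080 g/L.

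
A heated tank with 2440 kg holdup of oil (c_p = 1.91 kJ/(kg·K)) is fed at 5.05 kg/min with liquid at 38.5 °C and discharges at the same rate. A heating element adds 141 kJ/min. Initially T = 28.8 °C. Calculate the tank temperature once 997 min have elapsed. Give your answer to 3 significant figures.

50.0 °C

Energy balance: M c_p dT/dt = ṁ c_p (T_in − T) + 141.
Rearrange: dT/dt = (T_ss − T)/τ with τ = M/ṁ = 483.17 min and T_ss = T_in + Q̇/(ṁ c_p) = 53.118 °C.
Integrating: T(t) = T_ss + (T₀ − T_ss) e^(−t/τ).
T(997) = 53.118 + (-24.318)·e^(−997/483.17) = 53.118 + (-24.318)·0.12701 = 50.029 °C.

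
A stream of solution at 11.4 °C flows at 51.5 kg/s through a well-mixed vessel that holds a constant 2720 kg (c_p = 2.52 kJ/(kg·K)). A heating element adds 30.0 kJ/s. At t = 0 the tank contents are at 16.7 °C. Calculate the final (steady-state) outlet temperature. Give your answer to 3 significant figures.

M c_p dT/dt = ṁ c_p (T_in − T) + Q̇.
At steady state dT/dt = 0 ⇒ T_ss = T_in + Q̇/(ṁ c_p) = 11.4 + 30.0/(51.5·2.52) = 11.631 °C.

11.6 °C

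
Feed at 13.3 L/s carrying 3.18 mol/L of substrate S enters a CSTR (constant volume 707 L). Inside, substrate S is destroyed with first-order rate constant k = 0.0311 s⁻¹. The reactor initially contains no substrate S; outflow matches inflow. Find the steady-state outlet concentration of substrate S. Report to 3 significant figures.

1.20 mol/L

Accumulation = in − out − consumed: V dC/dt = Q C_in − Q C − k V C.
Steady state (dC/dt = 0): C_ss = Q C_in/(Q + kV) = C_in/(1 + kV/Q).
C_ss = 13.3·3.18/(13.3 + 0.0311·707) = 42.294/35.288 = 1.1985 mol/L.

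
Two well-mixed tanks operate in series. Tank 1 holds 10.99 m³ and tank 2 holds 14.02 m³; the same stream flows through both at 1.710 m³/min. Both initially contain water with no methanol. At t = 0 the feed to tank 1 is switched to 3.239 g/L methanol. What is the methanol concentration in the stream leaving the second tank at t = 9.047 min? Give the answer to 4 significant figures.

1.142 g/L

Each tank obeys Vᵢ dCᵢ/dt = Q(Cᵢ₋₁ − Cᵢ), so τᵢ = Vᵢ/Q.
τ₁ = 10.99/1.710 = 6.42690 min; τ₂ = 14.02/1.710 = 8.19883 min.
Tank 1: C₁ = C_in(1 − e^(−t/τ₁)). Tank 2 (τ₁ ≠ τ₂): C₂ = C_in[1 − (τ₁ e^(−t/τ₁) − τ₂ e^(−t/τ₂))/(τ₁ − τ₂)].
At t = 9.047: e^(−t/τ₁) = 0.244711, e^(−t/τ₂) = 0.331725.
C₂ = 3.239·[1 − (6.42690·0.244711 − 8.19883·0.331725)/(-1.77193)] = 3.239·0.352672 = 1.14230 g/L.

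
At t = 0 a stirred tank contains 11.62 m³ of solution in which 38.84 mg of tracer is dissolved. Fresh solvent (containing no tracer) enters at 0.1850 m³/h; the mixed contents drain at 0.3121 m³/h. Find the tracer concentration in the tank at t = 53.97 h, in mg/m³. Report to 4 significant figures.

0.9119 mg/m³

Total volume: dV/dt = Q_in − Q_out = -0.127100 m³/h, so V(t) = 11.62 − 0.127100 t and V(53.97) = 4.76041 m³.
No tracer enters, so dm/dt = −Q_out · (m/V).
Separate: dm/m = −Q_out dt/V(t) ⇒ ln(m/m₀) = −(Q_out/(Q_in−Q_out)) ln(V/V₀).
m = m₀ (V₀/V)^(Q_out/(Q_in−Q_out)) = 38.84 × (11.62/4.76041)^(-2.45555) = 4.34114 mg.
C = m/V = 4.34114/4.76041 = 0.911925 mg/m³.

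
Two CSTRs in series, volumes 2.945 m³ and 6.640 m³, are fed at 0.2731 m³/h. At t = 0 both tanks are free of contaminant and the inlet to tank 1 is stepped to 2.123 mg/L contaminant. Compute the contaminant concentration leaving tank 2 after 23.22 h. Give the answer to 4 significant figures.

Time constants: τᵢ = Vᵢ/Q for each well-mixed tank.
τ₁ = 2.945/0.2731 = 10.7836 h; τ₂ = 6.640/0.2731 = 24.3134 h.
Tank 1: C₁ = C_in(1 − e^(−t/τ₁)). Tank 2 (τ₁ ≠ τ₂): C₂ = C_in[1 − (τ₁ e^(−t/τ₁) − τ₂ e^(−t/τ₂))/(τ₁ − τ₂)].
At t = 23.22: e^(−t/τ₁) = 0.116104, e^(−t/τ₂) = 0.384802.
C₂ = 2.123·[1 − (10.7836·0.116104 − 24.3134·0.384802)/(-13.5298)] = 2.123·0.401040 = 0.851408 mg/L.

0.8514 mg/L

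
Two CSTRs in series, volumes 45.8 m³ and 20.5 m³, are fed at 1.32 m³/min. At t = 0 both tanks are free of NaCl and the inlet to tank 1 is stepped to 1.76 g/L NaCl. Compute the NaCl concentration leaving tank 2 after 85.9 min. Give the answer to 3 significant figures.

Species balance on tank i: dCᵢ/dt = (Cᵢ₋₁ − Cᵢ)/τᵢ with τᵢ = Vᵢ/Q.
τ₁ = 45.8/1.32 = 34.697 min; τ₂ = 20.5/1.32 = 15.530 min.
Solving the cascade with C₁(0)=C₂(0)=0 gives C₂(t) = C_in[1 − (τ₁ e^(−t/τ₁) − τ₂ e^(−t/τ₂))/(τ₁ − τ₂)].
At t = 85.9: e^(−t/τ₁) = 0.084102, e^(−t/τ₂) = 0.0039615.
C₂ = 1.76·[1 − (34.697·0.084102 − 15.530·0.0039615)/(19.167)] = 1.76·0.85096 = 1.4977 g/L.

1.50 g/L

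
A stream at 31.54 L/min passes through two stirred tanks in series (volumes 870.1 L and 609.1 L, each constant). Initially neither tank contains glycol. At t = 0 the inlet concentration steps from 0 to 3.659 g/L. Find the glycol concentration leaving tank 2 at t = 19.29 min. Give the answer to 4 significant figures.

0.7419 g/L

Species balance on tank i: dCᵢ/dt = (Cᵢ₋₁ − Cᵢ)/τᵢ with τᵢ = Vᵢ/Q.
τ₁ = 870.1/31.54 = 27.5872 min; τ₂ = 609.1/31.54 = 19.3120 min.
Solving the cascade with C₁(0)=C₂(0)=0 gives C₂(t) = C_in[1 − (τ₁ e^(−t/τ₁) − τ₂ e^(−t/τ₂))/(τ₁ − τ₂)].
At t = 19.29: e^(−t/τ₁) = 0.496964, e^(−t/τ₂) = 0.368298.
C₂ = 3.659·[1 − (27.5872·0.496964 − 19.3120·0.368298)/(8.27521)] = 3.659·0.202767 = 0.741924 g/L.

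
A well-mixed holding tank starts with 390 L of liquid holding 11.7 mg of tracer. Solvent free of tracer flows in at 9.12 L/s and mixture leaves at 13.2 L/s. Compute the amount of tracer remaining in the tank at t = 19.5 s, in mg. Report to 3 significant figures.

Let m(t) be the amount of tracer. Volume: V(t) = V₀ + (Q_in − Q_out) t = 390 − 4.0800 t; V(19.5) = 310.44 L.
No tracer enters, so dm/dt = −Q_out · (m/V).
Separate: dm/m = −Q_out dt/V(t) ⇒ ln(m/m₀) = −(Q_out/(Q_in−Q_out)) ln(V/V₀).
m = m₀ (V₀/V)^(Q_out/(Q_in−Q_out)) = 11.7 × (390/310.44)^(-3.2353) = 5.5926 mg.

5.59 mg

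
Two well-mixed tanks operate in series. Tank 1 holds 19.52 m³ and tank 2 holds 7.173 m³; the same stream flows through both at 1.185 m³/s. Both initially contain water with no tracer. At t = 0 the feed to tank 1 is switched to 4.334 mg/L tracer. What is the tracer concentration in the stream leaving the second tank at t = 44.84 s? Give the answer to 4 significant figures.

3.885 mg/L

Each tank obeys Vᵢ dCᵢ/dt = Q(Cᵢ₋₁ − Cᵢ), so τᵢ = Vᵢ/Q.
τ₁ = 19.52/1.185 = 16.4726 s; τ₂ = 7.173/1.185 = 6.05316 s.
Solving the cascade with C₁(0)=C₂(0)=0 gives C₂(t) = C_in[1 − (τ₁ e^(−t/τ₁) − τ₂ e^(−t/τ₂))/(τ₁ − τ₂)].
At t = 44.84: e^(−t/τ₁) = 0.0657365, e^(−t/τ₂) = 0.000606567.
C₂ = 4.334·[1 − (16.4726·0.0657365 − 6.05316·0.000606567)/(10.4194)] = 4.334·0.896426 = 3.88511 mg/L.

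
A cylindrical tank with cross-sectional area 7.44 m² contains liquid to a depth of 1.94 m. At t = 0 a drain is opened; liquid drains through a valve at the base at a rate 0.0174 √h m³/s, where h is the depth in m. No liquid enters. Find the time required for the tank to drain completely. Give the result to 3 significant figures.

1190 s

Accumulation of liquid (constant cross-section A): A dh/dt = −0.0174 √h.
∫ h^(−1/2) dh = −(0.0174/A) ∫ dt, giving 2√h = 2√h₀ − (0.0174/A) t.
Set h = 0: 2√h₀ = (0.0174/A) t_empty ⇒ t_empty = 2A√h₀/0.0174.
t_empty = 2·7.44·√1.94/0.0174 = 14.880·1.3928/0.0174 = 1191.1 s.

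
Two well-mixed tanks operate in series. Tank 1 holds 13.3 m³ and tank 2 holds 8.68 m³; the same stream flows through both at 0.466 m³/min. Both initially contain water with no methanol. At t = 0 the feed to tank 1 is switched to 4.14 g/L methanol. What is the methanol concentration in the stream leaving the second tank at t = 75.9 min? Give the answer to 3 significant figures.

Species balance on tank i: dCᵢ/dt = (Cᵢ₋₁ − Cᵢ)/τᵢ with τᵢ = Vᵢ/Q.
τ₁ = 13.3/0.466 = 28.541 min; τ₂ = 8.68/0.466 = 18.627 min.
Solving the cascade with C₁(0)=C₂(0)=0 gives C₂(t) = C_in[1 − (τ₁ e^(−t/τ₁) − τ₂ e^(−t/τ₂))/(τ₁ − τ₂)].
At t = 75.9: e^(−t/τ₁) = 0.069993, e^(−t/τ₂) = 0.016995.
C₂ = 4.14·[1 − (28.541·0.069993 − 18.627·0.016995)/(9.9142)] = 4.14·0.83043 = 3.4380 g/L.

3.44 g/L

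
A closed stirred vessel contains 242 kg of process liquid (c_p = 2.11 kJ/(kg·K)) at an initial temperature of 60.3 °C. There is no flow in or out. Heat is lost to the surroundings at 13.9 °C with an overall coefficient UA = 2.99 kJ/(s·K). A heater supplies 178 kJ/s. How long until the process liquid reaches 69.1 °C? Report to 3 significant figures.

M c_p dT/dt = −UA(T − T_amb) + Q̇.
τ = M c_p/UA = 170.78 s; T_ss = T_amb + Q̇/UA = 13.9 + 178/2.99 = 73.432 °C.
T(t) = T_ss + (T₀ − T_ss)e^(−t/τ); set T = 69.1:
t = −τ ln[(T − T_ss)/(T₀ − T_ss)] = −170.78 · ln(0.32987) = 189.40 s.

189 s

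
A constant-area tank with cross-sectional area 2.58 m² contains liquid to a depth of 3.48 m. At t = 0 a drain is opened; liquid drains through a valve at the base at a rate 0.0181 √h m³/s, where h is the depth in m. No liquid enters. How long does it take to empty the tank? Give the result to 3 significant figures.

With no inflow, A dh/dt = −0.0181 √h.
This is separable: 2 d(√h)/dt = −0.0181/A, so √h = √h₀ − (0.0181/(2A)) t.
Tank is empty when √h = 0: t_empty = 2A√h₀/0.0181.
t_empty = 2·2.58·√3.48/0.0181 = 5.1600·1.8655/0.0181 = 531.82 s.

532 s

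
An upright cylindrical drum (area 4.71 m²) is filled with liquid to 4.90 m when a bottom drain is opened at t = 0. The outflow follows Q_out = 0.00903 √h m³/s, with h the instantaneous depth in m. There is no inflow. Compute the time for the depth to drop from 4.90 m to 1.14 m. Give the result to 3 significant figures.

Accumulation of liquid (constant cross-section A): A dh/dt = −0.00903 √h.
∫ h^(−1/2) dh = −(0.00903/A) ∫ dt, giving 2√h = 2√h₀ − (0.00903/A) t.
t = 2A(√h₀ − √h)/0.00903 = 2·4.71·(√4.90 − √1.14)/0.00903
  = 9.4200 × (2.2136 − 1.0677) / 0.00903 = 1195.4 s.

1200 s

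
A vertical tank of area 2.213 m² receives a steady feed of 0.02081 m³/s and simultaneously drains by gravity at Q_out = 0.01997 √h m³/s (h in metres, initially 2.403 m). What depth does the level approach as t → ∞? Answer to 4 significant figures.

1.086 m

Level balance: A dh/dt = 0.02081 − 0.01997 √h. Setting dh/dt = 0:
Q_in = 0.01997 √h_ss ⇒ √h_ss = 0.02081/0.01997 = 1.04206.
h_ss = 1.04206² = 1.08590 m. (Since h₀ = 2.403 m > h_ss, the level will fall toward this value.)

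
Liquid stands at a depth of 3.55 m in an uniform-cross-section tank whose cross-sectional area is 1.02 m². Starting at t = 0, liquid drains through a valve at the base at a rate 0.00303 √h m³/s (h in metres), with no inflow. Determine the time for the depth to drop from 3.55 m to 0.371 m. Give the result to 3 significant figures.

Accumulation of liquid (constant cross-section A): A dh/dt = −0.00303 √h.
Separate and integrate: 2(√h − √h₀) = −(0.00303/A) t.
t = 2A(√h₀ − √h)/0.00303 = 2·1.02·(√3.55 − √0.371)/0.00303
  = 2.0400 × (1.8841 − 0.60910) / 0.00303 = 858.45 s.

858 s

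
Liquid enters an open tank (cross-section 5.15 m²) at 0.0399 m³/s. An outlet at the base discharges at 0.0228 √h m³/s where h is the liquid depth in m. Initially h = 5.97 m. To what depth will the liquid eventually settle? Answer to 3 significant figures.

3.06 m

Mass balance (ρ constant): A dh/dt = Q_in − 0.0228 √h. At steady state dh/dt = 0:
Q_in = 0.0228 √h_ss ⇒ √h_ss = 0.0399/0.0228 = 1.7500.
h_ss = 1.7500² = 3.0625 m. (Since h₀ = 5.97 m > h_ss, the level will fall toward this value.)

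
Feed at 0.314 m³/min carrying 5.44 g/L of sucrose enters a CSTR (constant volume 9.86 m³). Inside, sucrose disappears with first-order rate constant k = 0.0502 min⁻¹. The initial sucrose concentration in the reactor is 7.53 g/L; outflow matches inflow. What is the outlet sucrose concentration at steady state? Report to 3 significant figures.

Accumulation = in − out − consumed: V dC/dt = Q C_in − Q C − k V C.
At steady state: 0 = Q C_in − (Q + kV) C_ss, so C_ss = Q C_in/(Q + kV).
C_ss = 0.314·5.44/(0.314 + 0.0502·9.86) = 1.7082/0.80897 = 2.1115 g/L.

2.11 g/L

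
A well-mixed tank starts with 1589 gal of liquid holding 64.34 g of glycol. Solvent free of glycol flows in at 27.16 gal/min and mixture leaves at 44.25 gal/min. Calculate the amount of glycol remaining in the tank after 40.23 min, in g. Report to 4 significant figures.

14.83 g

Let m(t) be the amount of glycol. Volume: V(t) = V₀ + (Q_in − Q_out) t = 1589 − 17.0900 t; V(40.23) = 901.469 gal.
No glycol enters, so dm/dt = −Q_out · (m/V).
dm/m = −Q_out dt/(V₀ − 17.0900 t); integrating gives ln(m/m₀) = −(Q_out/(Q_in−Q_out)) ln(V/V₀).
m = m₀ (V₀/V)^(Q_out/(Q_in−Q_out)) = 64.34 × (1589/901.469)^(-2.58923) = 14.8280 g.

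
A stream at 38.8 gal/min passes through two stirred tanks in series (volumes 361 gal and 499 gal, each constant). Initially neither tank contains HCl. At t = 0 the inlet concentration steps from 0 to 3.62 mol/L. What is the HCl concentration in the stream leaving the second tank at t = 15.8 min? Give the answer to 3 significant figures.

1.52 mol/L

Each tank obeys Vᵢ dCᵢ/dt = Q(Cᵢ₋₁ − Cᵢ), so τᵢ = Vᵢ/Q.
τ₁ = 361/38.8 = 9.3041 min; τ₂ = 499/38.8 = 12.861 min.
Tank 1: C₁ = C_in(1 − e^(−t/τ₁)). Tank 2 (τ₁ ≠ τ₂): C₂ = C_in[1 − (τ₁ e^(−t/τ₁) − τ₂ e^(−t/τ₂))/(τ₁ − τ₂)].
At t = 15.8: e^(−t/τ₁) = 0.18302, e^(−t/τ₂) = 0.29272.
C₂ = 3.62·[1 − (9.3041·0.18302 − 12.861·0.29272)/(-3.5567)] = 3.62·0.42030 = 1.5215 mol/L.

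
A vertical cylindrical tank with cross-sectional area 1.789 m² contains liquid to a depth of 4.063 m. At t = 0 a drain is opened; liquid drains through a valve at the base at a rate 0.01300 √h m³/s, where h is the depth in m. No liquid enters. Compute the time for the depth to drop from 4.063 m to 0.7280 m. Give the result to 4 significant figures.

319.9 s

With no inflow, A dh/dt = −0.01300 √h.
∫ h^(−1/2) dh = −(0.01300/A) ∫ dt, giving 2√h = 2√h₀ − (0.01300/A) t.
t = 2A(√h₀ − √h)/0.01300 = 2·1.789·(√4.063 − √0.7280)/0.01300
  = 3.57800 × (2.01569 − 0.853229) / 0.01300 = 319.945 s.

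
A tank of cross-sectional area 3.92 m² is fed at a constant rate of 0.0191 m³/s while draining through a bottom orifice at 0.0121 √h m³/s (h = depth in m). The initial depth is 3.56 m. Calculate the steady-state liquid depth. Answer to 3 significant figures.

2.49 m

Level balance: A dh/dt = 0.0191 − 0.0121 √h. Setting dh/dt = 0:
Q_in = 0.0121 √h_ss ⇒ √h_ss = 0.0191/0.0121 = 1.5785.
h_ss = 1.5785² = 2.4917 m. (Since h₀ = 3.56 m > h_ss, the level will fall toward this value.)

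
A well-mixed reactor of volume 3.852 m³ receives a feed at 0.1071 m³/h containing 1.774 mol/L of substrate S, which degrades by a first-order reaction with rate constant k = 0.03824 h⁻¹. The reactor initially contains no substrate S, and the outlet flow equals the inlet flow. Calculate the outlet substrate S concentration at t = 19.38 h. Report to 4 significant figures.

0.5392 mol/L

V dC/dt = Q(C_in − C) − k V C.
This is linear with rate a = Q/V + k = 0.0660437 h⁻¹.
C_ss = Q C_in/(Q + kV) = 0.746836 mol/L; C(t) = C_ss + (C₀ − C_ss) e^(−a t).
C(19.38) = 0.746836 + (-0.746836)·e^(−0.0660437·19.38) = 0.746836 + (-0.746836)·0.278057 = 0.539173 mol/L.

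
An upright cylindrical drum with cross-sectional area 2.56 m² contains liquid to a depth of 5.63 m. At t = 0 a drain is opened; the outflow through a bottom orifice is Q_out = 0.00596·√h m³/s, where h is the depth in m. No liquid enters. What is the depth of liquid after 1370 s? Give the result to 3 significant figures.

0.605 m

With no inflow, A dh/dt = −0.00596 √h.
Separate and integrate: 2(√h − √h₀) = −(0.00596/A) t.
√h = √5.63 − 0.00596·1370/(2·2.56) = 2.3728 − 1.5948 = 0.77800.
h = 0.77800² = 0.60528 m.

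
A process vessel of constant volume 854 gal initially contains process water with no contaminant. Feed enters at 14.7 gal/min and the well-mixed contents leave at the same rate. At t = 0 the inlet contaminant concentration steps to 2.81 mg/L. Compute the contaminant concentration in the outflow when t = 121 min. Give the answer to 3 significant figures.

2.46 mg/L

Unsteady species balance (constant V, well mixed): V dC/dt = Q(C_in − C).
Time constant τ = V/Q = 854/14.7 = 58.095 min.
C approaches C_in exponentially: C(t) = C_in + (C₀ − C_in) e^(−t/τ).
C(121) = 2.81 + (0 − 2.81)·e^(−121/58.095) = 2.81 + (-2.8100)·0.12458 = 2.4599 mg/L.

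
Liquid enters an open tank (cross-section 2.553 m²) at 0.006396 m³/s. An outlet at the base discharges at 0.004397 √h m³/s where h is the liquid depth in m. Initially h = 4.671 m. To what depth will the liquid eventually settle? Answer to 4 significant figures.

2.116 m

Accumulation of liquid (constant cross-section A): A dh/dt = Q_in − 0.004397 √h. At steady state dh/dt = 0:
Q_in = 0.004397 √h_ss ⇒ √h_ss = 0.006396/0.004397 = 1.45463.
h_ss = 1.45463² = 2.11594 m. (Since h₀ = 4.671 m > h_ss, the level will fall toward this value.)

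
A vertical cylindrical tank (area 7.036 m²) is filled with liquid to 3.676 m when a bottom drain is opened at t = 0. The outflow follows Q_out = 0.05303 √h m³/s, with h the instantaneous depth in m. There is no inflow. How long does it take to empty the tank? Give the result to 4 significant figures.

With no inflow, A dh/dt = −0.05303 √h.
∫ h^(−1/2) dh = −(0.05303/A) ∫ dt, giving 2√h = 2√h₀ − (0.05303/A) t.
Set h = 0: 2√h₀ = (0.05303/A) t_empty ⇒ t_empty = 2A√h₀/0.05303.
t_empty = 2·7.036·√3.676/0.05303 = 14.0720·1.91729/0.05303 = 508.771 s.

508.8 s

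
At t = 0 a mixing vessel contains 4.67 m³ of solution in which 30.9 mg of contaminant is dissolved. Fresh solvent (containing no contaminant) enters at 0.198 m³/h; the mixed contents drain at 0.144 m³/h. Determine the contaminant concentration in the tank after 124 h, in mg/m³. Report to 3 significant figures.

Let m(t) be the amount of contaminant. Volume: V(t) = V₀ + (Q_in − Q_out) t = 4.67 + 0.054000 t; V(124) = 11.366 m³.
Species balance (pure solvent in): dm/dt = −Q_out · m/V(t).
Separate: dm/m = −Q_out dt/V(t) ⇒ ln(m/m₀) = −(Q_out/(Q_in−Q_out)) ln(V/V₀).
m = m₀ (V₀/V)^(Q_out/(Q_in−Q_out)) = 30.9 × (4.67/11.366)^(2.6667) = 2.8830 mg.
C = m/V = 2.8830/11.366 = 0.25365 mg/m³.

0.254 mg/m³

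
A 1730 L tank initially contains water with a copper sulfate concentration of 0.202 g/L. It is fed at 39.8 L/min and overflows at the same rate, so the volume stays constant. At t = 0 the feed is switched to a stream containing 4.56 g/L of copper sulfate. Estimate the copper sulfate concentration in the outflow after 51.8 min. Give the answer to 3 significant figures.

Transient balance on the dissolved component: V dC/dt = Q(C_in − C).
Time constant τ = V/Q = 1730/39.8 = 43.467 min.
C approaches C_in exponentially: C(t) = C_in + (C₀ − C_in) e^(−t/τ).
C(51.8) = 4.56 + (0.202 − 4.56)·e^(−51.8/43.467) = 4.56 + (-4.3580)·0.30370 = 3.2365 g/L.

3.24 g/L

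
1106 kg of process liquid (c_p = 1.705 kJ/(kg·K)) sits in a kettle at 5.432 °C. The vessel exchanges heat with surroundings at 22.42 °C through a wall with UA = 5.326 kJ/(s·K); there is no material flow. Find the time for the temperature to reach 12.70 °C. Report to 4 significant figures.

197.7 s

Unsteady energy balance on the tank contents: M c_p dT/dt = −UA(T − T_amb).
τ = M c_p/UA = 354.061 s; T_ss = T_amb = 22.4200 °C.
T(t) = T_ss + (T₀ − T_ss)e^(−t/τ); set T = 12.70:
t = −τ ln[(T − T_ss)/(T₀ − T_ss)] = −354.061 · ln(0.572169) = 197.680 s.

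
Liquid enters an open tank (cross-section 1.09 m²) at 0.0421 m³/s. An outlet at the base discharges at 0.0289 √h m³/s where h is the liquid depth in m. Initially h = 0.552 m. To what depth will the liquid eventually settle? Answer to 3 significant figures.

Level balance: A dh/dt = 0.0421 − 0.0289 √h. Setting dh/dt = 0:
Q_in = 0.0289 √h_ss ⇒ √h_ss = 0.0421/0.0289 = 1.4567.
h_ss = 1.4567² = 2.1221 m. (Since h₀ = 0.552 m < h_ss, the level will rise toward this value.)

2.12 m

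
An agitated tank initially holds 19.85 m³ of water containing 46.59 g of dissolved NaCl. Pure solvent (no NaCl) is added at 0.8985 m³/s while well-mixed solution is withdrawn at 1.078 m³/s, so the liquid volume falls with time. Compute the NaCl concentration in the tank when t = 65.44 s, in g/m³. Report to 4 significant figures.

0.02648 g/m³

Total volume: dV/dt = Q_in − Q_out = -0.179500 m³/s, so V(t) = 19.85 − 0.179500 t and V(65.44) = 8.10352 m³.
Solute balance: dm/dt = 0 − Q_out C = −Q_out m/V(t).
Separate: dm/m = −Q_out dt/V(t) ⇒ ln(m/m₀) = −(Q_out/(Q_in−Q_out)) ln(V/V₀).
m = m₀ (V₀/V)^(Q_out/(Q_in−Q_out)) = 46.59 × (19.85/8.10352)^(-6.00557) = 0.214587 g.
C = m/V = 0.214587/8.10352 = 0.0264808 g/m³.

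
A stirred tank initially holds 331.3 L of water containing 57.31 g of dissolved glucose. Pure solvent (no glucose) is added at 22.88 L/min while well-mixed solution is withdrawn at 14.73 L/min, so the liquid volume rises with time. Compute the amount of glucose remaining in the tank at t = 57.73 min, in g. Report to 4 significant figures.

Total volume: dV/dt = Q_in − Q_out = 8.15000 L/min, so V(t) = 331.3 + 8.15000 t and V(57.73) = 801.799 L.
Solute balance: dm/dt = 0 − Q_out C = −Q_out m/V(t).
dm/m = −Q_out dt/(V₀ + 8.15000 t); integrating gives ln(m/m₀) = −(Q_out/(Q_in−Q_out)) ln(V/V₀).
m = m₀ (V₀/V)^(Q_out/(Q_in−Q_out)) = 57.31 × (331.3/801.799)^(1.80736) = 11.6007 g.

11.60 g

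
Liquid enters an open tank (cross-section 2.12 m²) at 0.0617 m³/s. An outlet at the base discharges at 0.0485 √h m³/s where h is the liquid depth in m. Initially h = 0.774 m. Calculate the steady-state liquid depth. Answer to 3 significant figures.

1.62 m

Unsteady balance on liquid volume: A dh/dt = Q_in − 0.0485 √h. At steady state dh/dt = 0:
Q_in = 0.0485 √h_ss ⇒ √h_ss = 0.0617/0.0485 = 1.2722.
h_ss = 1.2722² = 1.6184 m. (Since h₀ = 0.774 m < h_ss, the level will rise toward this value.)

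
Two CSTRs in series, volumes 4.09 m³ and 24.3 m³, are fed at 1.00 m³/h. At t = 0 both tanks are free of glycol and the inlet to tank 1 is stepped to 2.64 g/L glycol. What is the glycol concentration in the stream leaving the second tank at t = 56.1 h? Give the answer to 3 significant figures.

Time constants: τᵢ = Vᵢ/Q for each well-mixed tank.
τ₁ = 4.09/1.00 = 4.0900 h; τ₂ = 24.3/1.00 = 24.300 h.
Tank 1: C₁ = C_in(1 − e^(−t/τ₁)). Tank 2 (τ₁ ≠ τ₂): C₂ = C_in[1 − (τ₁ e^(−t/τ₁) − τ₂ e^(−t/τ₂))/(τ₁ − τ₂)].
At t = 56.1: e^(−t/τ₁) = 1.1042e-06, e^(−t/τ₂) = 0.099396.
C₂ = 2.64·[1 − (4.0900·1.1042e-06 − 24.300·0.099396)/(-20.210)] = 2.64·0.88049 = 2.3245 g/L.

2.32 g/L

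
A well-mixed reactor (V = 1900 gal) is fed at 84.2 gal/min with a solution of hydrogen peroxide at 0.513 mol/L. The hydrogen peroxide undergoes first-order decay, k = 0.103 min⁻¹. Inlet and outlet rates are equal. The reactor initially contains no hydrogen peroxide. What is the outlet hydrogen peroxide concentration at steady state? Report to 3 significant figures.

V dC/dt = Q(C_in − C) − k V C.
At steady state: 0 = Q C_in − (Q + kV) C_ss, so C_ss = Q C_in/(Q + kV).
C_ss = 84.2·0.513/(84.2 + 0.103·1900) = 43.195/279.90 = 0.15432 mol/L.

0.154 mol/L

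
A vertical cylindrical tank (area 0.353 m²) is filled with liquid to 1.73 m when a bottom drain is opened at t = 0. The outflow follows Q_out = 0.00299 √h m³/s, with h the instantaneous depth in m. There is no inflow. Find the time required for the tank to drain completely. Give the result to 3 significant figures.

A dh/dt = −Q_out = −0.00299 √h.
This is separable: 2 d(√h)/dt = −0.00299/A, so √h = √h₀ − (0.00299/(2A)) t.
Tank is empty when √h = 0: t_empty = 2A√h₀/0.00299.
t_empty = 2·0.353·√1.73/0.00299 = 0.70600·1.3153/0.00299 = 310.57 s.

311 s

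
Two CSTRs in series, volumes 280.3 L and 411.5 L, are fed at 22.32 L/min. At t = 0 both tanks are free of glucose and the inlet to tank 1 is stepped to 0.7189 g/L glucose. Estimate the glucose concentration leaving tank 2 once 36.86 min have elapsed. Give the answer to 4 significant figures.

0.4951 g/L

Each tank obeys Vᵢ dCᵢ/dt = Q(Cᵢ₋₁ − Cᵢ), so τᵢ = Vᵢ/Q.
τ₁ = 280.3/22.32 = 12.5582 min; τ₂ = 411.5/22.32 = 18.4364 min.
Tank 1: C₁ = C_in(1 − e^(−t/τ₁)). Tank 2 (τ₁ ≠ τ₂): C₂ = C_in[1 − (τ₁ e^(−t/τ₁) − τ₂ e^(−t/τ₂))/(τ₁ − τ₂)].
At t = 36.86: e^(−t/τ₁) = 0.0531241, e^(−t/τ₂) = 0.135429.
C₂ = 0.7189·[1 − (12.5582·0.0531241 − 18.4364·0.135429)/(-5.87814)] = 0.7189·0.688732 = 0.495130 g/L.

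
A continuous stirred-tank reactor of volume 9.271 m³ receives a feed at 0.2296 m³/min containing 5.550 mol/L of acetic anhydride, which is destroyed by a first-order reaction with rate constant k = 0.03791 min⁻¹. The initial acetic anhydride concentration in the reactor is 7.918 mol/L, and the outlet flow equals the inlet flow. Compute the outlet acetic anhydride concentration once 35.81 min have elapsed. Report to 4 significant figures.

2.800 mol/L

Accumulation = in − out − consumed: V dC/dt = Q C_in − Q C − k V C.
This is linear with rate a = Q/V + k = 0.0626754 min⁻¹.
C_ss = Q C_in/(Q + kV) = 2.19301 mol/L; C(t) = C_ss + (C₀ − C_ss) e^(−a t).
C(35.81) = 2.19301 + (5.72499)·e^(−0.0626754·35.81) = 2.19301 + (5.72499)·0.105990 = 2.79981 mol/L.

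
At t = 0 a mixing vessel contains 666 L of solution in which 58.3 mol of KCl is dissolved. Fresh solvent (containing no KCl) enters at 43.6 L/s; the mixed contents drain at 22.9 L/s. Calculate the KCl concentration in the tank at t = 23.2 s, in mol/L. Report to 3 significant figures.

Let m(t) be the amount of KCl. Volume: V(t) = V₀ + (Q_in − Q_out) t = 666 + 20.700 t; V(23.2) = 1146.2 L.
Solute balance: dm/dt = 0 − Q_out C = −Q_out m/V(t).
dm/m = −Q_out dt/(V₀ + 20.700 t); integrating gives ln(m/m₀) = −(Q_out/(Q_in−Q_out)) ln(V/V₀).
m = m₀ (V₀/V)^(Q_out/(Q_in−Q_out)) = 58.3 × (666/1146.2)^(1.1063) = 31.975 mol.
C = m/V = 31.975/1146.2 = 0.027895 mol/L.

0.0279 mol/L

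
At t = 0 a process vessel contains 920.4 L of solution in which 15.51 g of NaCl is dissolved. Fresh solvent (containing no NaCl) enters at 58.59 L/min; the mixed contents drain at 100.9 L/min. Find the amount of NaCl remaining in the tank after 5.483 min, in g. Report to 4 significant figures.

Total volume: dV/dt = Q_in − Q_out = -42.3100 L/min, so V(t) = 920.4 − 42.3100 t and V(5.483) = 688.414 L.
No NaCl enters, so dm/dt = −Q_out · (m/V).
Separate: dm/m = −Q_out dt/V(t) ⇒ ln(m/m₀) = −(Q_out/(Q_in−Q_out)) ln(V/V₀).
m = m₀ (V₀/V)^(Q_out/(Q_in−Q_out)) = 15.51 × (920.4/688.414)^(-2.38478) = 7.75939 g.

7.759 g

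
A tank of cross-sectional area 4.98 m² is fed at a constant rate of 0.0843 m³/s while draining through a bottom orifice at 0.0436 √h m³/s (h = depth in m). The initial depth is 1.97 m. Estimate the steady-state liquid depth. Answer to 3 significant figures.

A dh/dt = Q_in − 0.0436 √h. Steady state requires inflow = outflow:
Q_in = 0.0436 √h_ss ⇒ √h_ss = 0.0843/0.0436 = 1.9335.
h_ss = 1.9335² = 3.7384 m. (Since h₀ = 1.97 m < h_ss, the level will rise toward this value.)

3.74 m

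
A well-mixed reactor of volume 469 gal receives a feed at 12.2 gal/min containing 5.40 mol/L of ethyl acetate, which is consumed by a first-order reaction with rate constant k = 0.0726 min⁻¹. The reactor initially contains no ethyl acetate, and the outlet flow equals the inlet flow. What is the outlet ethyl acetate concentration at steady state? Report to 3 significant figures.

1.42 mol/L

Species balance: V dC/dt = Q C_in − Q C − k V C.
At steady state: 0 = Q C_in − (Q + kV) C_ss, so C_ss = Q C_in/(Q + kV).
C_ss = 12.2·5.40/(12.2 + 0.0726·469) = 65.880/46.249 = 1.4245 mol/L.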